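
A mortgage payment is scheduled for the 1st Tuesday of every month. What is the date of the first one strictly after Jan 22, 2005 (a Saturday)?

Jan 2005 starts on a Saturday, so its 1st Tuesday is Jan 4, 2005 (3 days in).
That is not after Jan 22, 2005, so look at Feb 2005.
Feb 2005 starts on a Tuesday, so its 1st Tuesday is Feb 1, 2005.

Feb 1, 2005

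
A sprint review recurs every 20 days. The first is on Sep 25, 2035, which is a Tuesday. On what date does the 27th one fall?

The 27th occurrence is 26 intervals after the first: 26 × 20 = 520 days after Sep 25, 2035.
Sep has 30 days — 5 days to the end of Sep leaves 515.
From end of Sep to end of 2035 is 92 days (423 left).
2036 has 366 days (57 left).
Jan has 31 days (26 left).
26 days into Feb → Feb 26, 2037.

Feb 26, 2037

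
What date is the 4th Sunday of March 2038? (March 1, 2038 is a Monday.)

March 28, 2038

March 2038 begins on a Monday, so the first Sunday is March 7 (6 days later).
The 4th Sunday is 3 weeks later: 7 + 21 = 28.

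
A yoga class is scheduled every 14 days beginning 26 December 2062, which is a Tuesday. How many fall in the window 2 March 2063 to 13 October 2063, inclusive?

Occurrences land 14·i days after 26 December 2062 for i = 0, 1, 2, …
2 March 2063 is 66 days after the start; 66 ÷ 14 = 4 remainder 10; since the remainder is 10, round up to i = 5. First occurrence in the window: #6 on 6 March 2063 (5×14 = 70 days in).
13 October 2063 is 291 days after the start; 291 ÷ 14 = 20 remainder 11. Last occurrence in the window: #21 on 2 October 2063.
Occurrences #6 through #21: 16 in total.

16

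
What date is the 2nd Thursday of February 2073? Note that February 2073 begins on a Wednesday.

February 2073 begins on a Wednesday, so the first Thursday is February 2 (1 day later).
The 2nd Thursday is 1 weeks later: 2 + 7 = 9.

9 February 2073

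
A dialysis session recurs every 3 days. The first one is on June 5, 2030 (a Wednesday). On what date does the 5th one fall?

June 17, 2030

The 5th occurrence is 4 intervals after the first: 4 × 3 = 12 days after June 5, 2030.
12 days later is June 17, 2030.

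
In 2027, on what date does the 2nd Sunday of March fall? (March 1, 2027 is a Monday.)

March 2027 begins on a Monday, so the first Sunday is March 7 (6 days later).
The 2nd Sunday is 1 weeks later: 7 + 7 = 14.

14 March 2027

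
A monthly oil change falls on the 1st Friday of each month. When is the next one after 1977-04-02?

April 1977 starts on a Friday, so its 1st Friday is 1977-04-01.
That is not after 1977-04-02, so look at May 1977.
May 1977 starts on a Sunday, so its 1st Friday is 1977-05-06 (5 days in).

1977-05-06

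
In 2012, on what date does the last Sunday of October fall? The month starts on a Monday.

October 2012 begins on a Monday, so the first Sunday is October 7 (6 days later).
October 2012 has 31 days. Adding weeks: 7, 14, 21, 28 — the last one ≤ 31 is the 28th.

28 October 2012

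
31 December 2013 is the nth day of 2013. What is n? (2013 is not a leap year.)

365

Days in months before December: 31 + 28 + 31 + 30 + 31 + 30 + 31 + 31 + 30 + 31 + 30 = 334.
Plus 31 days into December → day 365.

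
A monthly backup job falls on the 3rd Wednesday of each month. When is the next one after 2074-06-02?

June 2074 starts on a Friday; its first Wednesday is the 6th, so the 3rd Wednesday is the 20th — 2074-06-20.
2074-06-20 is after 2074-06-02, so that is the next one.

2074-06-20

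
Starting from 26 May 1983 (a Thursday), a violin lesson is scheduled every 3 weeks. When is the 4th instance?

The 4th occurrence is 3 intervals after the first: 3 × 21 = 63 days after 26 May 1983.
May has 31 days — 5 days to the end of May leaves 58.
June has 30 days (28 left).
28 days into July → 28 July 1983.

28 July 1983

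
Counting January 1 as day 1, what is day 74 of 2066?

January has 31 days (74 − 31 = 43 remain).
February has 28 days (43 − 28 = 15 remain).
15 into March → March 15.

15 March 2066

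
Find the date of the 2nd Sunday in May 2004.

May 9, 2004

The first Sunday of May 2004 is May 2.
The 2nd Sunday is 1 weeks later: 2 + 7 = 9.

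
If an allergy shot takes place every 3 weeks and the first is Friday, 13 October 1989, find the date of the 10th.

The 10th occurrence is 9 intervals after the first: 9 × 21 = 189 days after 13 October 1989.
October has 31 days — 18 days to the end of October leaves 171.
November has 30 days (141 left).
December has 31 days (110 left).
January has 31 days (79 left).
February has 28 days (51 left).
March has 31 days (20 left).
20 days into April → 20 April 1990.

20 April 1990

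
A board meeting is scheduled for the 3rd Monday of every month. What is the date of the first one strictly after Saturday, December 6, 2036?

December 15, 2036

December 2036 starts on a Monday; its first Monday is the 1st, so the 3rd Monday is the 15th — December 15, 2036.
December 15, 2036 is after December 6, 2036, so that is the next one.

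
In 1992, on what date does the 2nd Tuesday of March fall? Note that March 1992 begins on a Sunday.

10 March 1992

March 1992 begins on a Sunday, so the first Tuesday is March 3 (2 days later).
The 2nd Tuesday is 1 weeks later: 3 + 7 = 10.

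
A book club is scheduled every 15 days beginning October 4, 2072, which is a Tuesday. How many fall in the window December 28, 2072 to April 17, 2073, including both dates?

Occurrences land 15·i days after October 4, 2072 for i = 0, 1, 2, …
December 28, 2072 is 85 days after the start; 85 ÷ 15 = 5 remainder 10; since the remainder is 10, round up to i = 6. First occurrence in the window: #7 on January 2, 2073 (6×15 = 90 days in).
April 17, 2073 is 195 days after the start; 195 ÷ 15 = 13 remainder 0. Last occurrence in the window: #14 on April 17, 2073.
Occurrences #7 through #14: 8 in total.

8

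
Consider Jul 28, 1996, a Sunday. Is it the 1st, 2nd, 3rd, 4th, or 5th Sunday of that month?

Day 28 falls in week ⌈28/7⌉ of the month.
Days 1–7 hold the 1st Sunday, 8–14 the 2nd, 15–21 the 3rd, 22–28 the 4th, 29–31 the 5th.
28 is in the range for the 4th.

4th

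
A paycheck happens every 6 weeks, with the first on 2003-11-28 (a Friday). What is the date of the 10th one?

The 10th occurrence is 9 intervals after the first: 9 × 42 = 378 days after 2003-11-28.
November has 30 days — 2 days to the end of November leaves 376.
December has 31 days (345 left).
January has 31 days (314 left).
February has 29 days (285 left).
March has 31 days (254 left).
April has 30 days (224 left).
May has 31 days (193 left).
June has 30 days (163 left).
July has 31 days (132 left).
August has 31 days (101 left).
September has 30 days (71 left).
October has 31 days (40 left).
November has 30 days (10 left).
10 days into December → 2004-12-10.

2004-12-10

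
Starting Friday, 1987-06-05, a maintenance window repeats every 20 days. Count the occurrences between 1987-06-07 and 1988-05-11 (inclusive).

17

Occurrences land 20·i days after 1987-06-05 for i = 0, 1, 2, …
1987-06-07 is 2 days after the start; 2 ÷ 20 = 0 remainder 2; since the remainder is 2, round up to i = 1. First occurrence in the window: #2 on 1987-06-25 (1×20 = 20 days in).
1988-05-11 is 341 days after the start; 341 ÷ 20 = 17 remainder 1. Last occurrence in the window: #18 on 1988-05-10.
Occurrences #2 through #18: 17 in total.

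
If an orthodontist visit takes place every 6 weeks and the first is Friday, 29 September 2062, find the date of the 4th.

2 February 2063

The 4th occurrence is 3 intervals after the first: 3 × 42 = 126 days after 29 September 2062.
September has 30 days — 1 day to the end of September leaves 125.
October has 31 days (94 left).
November has 30 days (64 left).
December has 31 days (33 left).
January has 31 days (2 left).
2 days into February → 2 February 2063.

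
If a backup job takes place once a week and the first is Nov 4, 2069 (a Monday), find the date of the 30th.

May 26, 2070

The 30th occurrence is 29 intervals after the first: 29 × 7 = 203 days after Nov 4, 2069.
Nov has 30 days — 26 days to the end of Nov leaves 177.
Dec has 31 days (146 left).
Jan has 31 days (115 left).
Feb has 28 days (87 left).
Mar has 31 days (56 left).
Apr has 30 days (26 left).
26 days into May → May 26, 2070.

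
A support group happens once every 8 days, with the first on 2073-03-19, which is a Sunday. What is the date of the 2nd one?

2073-03-27

The 2nd occurrence is 1 interval after the first: 1 × 8 = 8 days after 2073-03-19.
8 days later is 2073-03-27.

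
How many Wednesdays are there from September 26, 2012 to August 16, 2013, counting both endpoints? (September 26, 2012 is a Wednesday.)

47

September 26, 2012 is a Wednesday; the first Wednesday on or after it is September 26, 2012.
From September 26, 2012 to August 16, 2013: 96 + 228 = 324 days (rest of 2012, to August 16, 2013 in 2013).
324 ÷ 7 = 46 full weeks with remainder 2, so 46 more Wednesdays after the first → 47.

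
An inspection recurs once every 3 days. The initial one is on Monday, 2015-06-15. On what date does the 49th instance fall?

The 49th occurrence is 48 intervals after the first: 48 × 3 = 144 days after 2015-06-15.
June has 30 days — 15 days to the end of June leaves 129.
July has 31 days (98 left).
August has 31 days (67 left).
September has 30 days (37 left).
October has 31 days (6 left).
6 days into November → 2015-11-06.

2015-11-06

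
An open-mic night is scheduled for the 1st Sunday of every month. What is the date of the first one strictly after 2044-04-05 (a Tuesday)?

April 2044 starts on a Friday, so its 1st Sunday is 2044-04-03 (2 days in).
That is not after 2044-04-05, so look at May 2044.
May 2044 starts on a Sunday, so its 1st Sunday is 2044-05-01.

2044-05-01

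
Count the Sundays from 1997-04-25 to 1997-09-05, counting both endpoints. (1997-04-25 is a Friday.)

1997-04-25 is a Friday; the first Sunday on or after it is 1997-04-27 (2 days later).
From 1997-04-27 to 1997-09-05: 3 + 31 + 30 + 31 + 31 + 5 = 131 days (rest of April, May, June, July, August, September).
131 ÷ 7 = 18 full weeks with remainder 5, so 18 more Sundays after the first → 19.

19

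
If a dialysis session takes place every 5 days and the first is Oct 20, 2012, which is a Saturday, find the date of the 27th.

The 27th occurrence is 26 intervals after the first: 26 × 5 = 130 days after Oct 20, 2012.
Oct has 31 days — 11 days to the end of Oct leaves 119.
Nov has 30 days (89 left).
Dec has 31 days (58 left).
Jan has 31 days (27 left).
27 days into Feb → Feb 27, 2013.

Feb 27, 2013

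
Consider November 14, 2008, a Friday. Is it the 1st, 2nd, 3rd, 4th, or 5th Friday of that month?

Day 14 falls in week ⌈14/7⌉ of the month.
Days 1–7 hold the 1st Friday, 8–14 the 2nd, 15–21 the 3rd, 22–28 the 4th, 29–31 the 5th.
14 is in the range for the 2nd.

2nd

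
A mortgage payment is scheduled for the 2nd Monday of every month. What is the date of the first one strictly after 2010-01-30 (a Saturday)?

2010-02-08

January 2010 starts on a Friday; its first Monday is the 4th, so the 2nd Monday is the 11th — 2010-01-11.
That is not after 2010-01-30, so look at February 2010.
February 2010 starts on a Monday; its first Monday is the 1st, so the 2nd Monday is the 8th — 2010-02-08.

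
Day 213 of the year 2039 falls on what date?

2039-08-01

January has 31 days (213 − 31 = 182 remain).
February has 28 days (182 − 28 = 154 remain).
March has 31 days (154 − 31 = 123 remain).
April has 30 days (123 − 30 = 93 remain).
May has 31 days (93 − 31 = 62 remain).
June has 30 days (62 − 30 = 32 remain).
July has 31 days (32 − 31 = 1 remain).
1 into August → August 1.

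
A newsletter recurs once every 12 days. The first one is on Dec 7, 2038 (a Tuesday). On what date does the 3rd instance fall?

Dec 31, 2038

The 3rd occurrence is 2 intervals after the first: 2 × 12 = 24 days after Dec 7, 2038.
24 days later is Dec 31, 2038.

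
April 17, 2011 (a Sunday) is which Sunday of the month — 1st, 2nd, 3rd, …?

3rd

Day 17 falls in week ⌈17/7⌉ of the month.
Days 1–7 hold the 1st Sunday, 8–14 the 2nd, 15–21 the 3rd, 22–28 the 4th, 29–31 the 5th.
17 is in the range for the 3rd.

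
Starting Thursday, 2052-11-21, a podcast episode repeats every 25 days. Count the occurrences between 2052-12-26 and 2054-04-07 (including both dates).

19

Occurrences land 25·i days after 2052-11-21 for i = 0, 1, 2, …
2052-12-26 is 35 days after the start; 35 ÷ 25 = 1 remainder 10; since the remainder is 10, round up to i = 2. First occurrence in the window: #3 on 2053-01-10 (2×25 = 50 days in).
2054-04-07 is 502 days after the start; 502 ÷ 25 = 20 remainder 2. Last occurrence in the window: #21 on 2054-04-05.
Occurrences #3 through #21: 19 in total.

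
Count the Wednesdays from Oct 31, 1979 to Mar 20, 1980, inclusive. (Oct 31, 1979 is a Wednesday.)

Oct 31, 1979 is a Wednesday; the first Wednesday on or after it is Oct 31, 1979.
From Oct 31, 1979 to Mar 20, 1980: 0 + 30 + 31 + 31 + 29 + 20 = 141 days (rest of Oct, Nov, Dec, Jan, Feb, Mar).
141 ÷ 7 = 20 full weeks with remainder 1, so 20 more Wednesdays after the first → 21.

21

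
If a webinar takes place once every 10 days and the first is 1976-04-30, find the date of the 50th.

1977-09-02

The 50th occurrence is 49 intervals after the first: 49 × 10 = 490 days after 1976-04-30.
April has 30 days — 0 days to the end of April leaves 490.
From end of April to end of 1976 is 245 days (245 left).
January has 31 days (214 left).
February has 28 days (186 left).
March has 31 days (155 left).
April has 30 days (125 left).
May has 31 days (94 left).
June has 30 days (64 left).
July has 31 days (33 left).
August has 31 days (2 left).
2 days into September → 1977-09-02.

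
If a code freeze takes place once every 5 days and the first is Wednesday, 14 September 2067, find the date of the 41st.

1 April 2068

The 41st occurrence is 40 intervals after the first: 40 × 5 = 200 days after 14 September 2067.
September has 30 days — 16 days to the end of September leaves 184.
October has 31 days (153 left).
November has 30 days (123 left).
December has 31 days (92 left).
January has 31 days (61 left).
February has 29 days (32 left).
March has 31 days (1 left).
1 day into April → 1 April 2068.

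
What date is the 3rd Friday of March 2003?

The first Friday of March 2003 is March 7.
The 3rd Friday is 2 weeks later: 7 + 14 = 21.

21 March 2003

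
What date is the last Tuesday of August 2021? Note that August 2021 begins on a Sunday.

31 August 2021

August 2021 begins on a Sunday, so the first Tuesday is August 3 (2 days later).
August 2021 has 31 days. Adding weeks: 3, 10, 17, 24, 31 — the last one ≤ 31 is the 31st.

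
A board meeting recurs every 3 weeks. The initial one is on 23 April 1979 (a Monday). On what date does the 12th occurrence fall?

The 12th occurrence is 11 intervals after the first: 11 × 21 = 231 days after 23 April 1979.
April has 30 days — 7 days to the end of April leaves 224.
May has 31 days (193 left).
June has 30 days (163 left).
July has 31 days (132 left).
August has 31 days (101 left).
September has 30 days (71 left).
October has 31 days (40 left).
November has 30 days (10 left).
10 days into December → 10 December 1979.

10 December 1979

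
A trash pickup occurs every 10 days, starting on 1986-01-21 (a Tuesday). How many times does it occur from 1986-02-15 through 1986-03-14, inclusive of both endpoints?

3

Occurrences land 10·i days after 1986-01-21 for i = 0, 1, 2, …
1986-02-15 is 25 days after the start; 25 ÷ 10 = 2 remainder 5; since the remainder is 5, round up to i = 3. First occurrence in the window: #4 on 1986-02-20 (3×10 = 30 days in).
1986-03-14 is 52 days after the start; 52 ÷ 10 = 5 remainder 2. Last occurrence in the window: #6 on 1986-03-12.
Occurrences #4 through #6: 3 in total.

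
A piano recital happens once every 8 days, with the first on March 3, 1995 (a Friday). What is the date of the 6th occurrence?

April 12, 1995

The 6th occurrence is 5 intervals after the first: 5 × 8 = 40 days after March 3, 1995.
March has 31 days — 28 days to the end of March leaves 12.
12 days into April → April 12, 1995.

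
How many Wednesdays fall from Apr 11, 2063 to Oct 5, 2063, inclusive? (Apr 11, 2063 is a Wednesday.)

26

Apr 11, 2063 is a Wednesday; the first Wednesday on or after it is Apr 11, 2063.
From Apr 11, 2063 to Oct 5, 2063: 19 + 31 + 30 + 31 + 31 + 30 + 5 = 177 days (rest of Apr, May, Jun, Jul, Aug, Sep, Oct).
177 ÷ 7 = 25 full weeks with remainder 2, so 25 more Wednesdays after the first → 26.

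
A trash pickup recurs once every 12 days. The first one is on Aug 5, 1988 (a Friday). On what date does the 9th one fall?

Nov 9, 1988

The 9th occurrence is 8 intervals after the first: 8 × 12 = 96 days after Aug 5, 1988.
Aug has 31 days — 26 days to the end of Aug leaves 70.
Sep has 30 days (40 left).
Oct has 31 days (9 left).
9 days into Nov → Nov 9, 1988.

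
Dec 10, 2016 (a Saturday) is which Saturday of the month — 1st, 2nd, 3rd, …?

2nd

Day 10 falls in week ⌈10/7⌉ of the month.
Days 1–7 hold the 1st Saturday, 8–14 the 2nd, 15–21 the 3rd, 22–28 the 4th, 29–31 the 5th.
10 is in the range for the 2nd.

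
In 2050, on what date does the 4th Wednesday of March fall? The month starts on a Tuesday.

2050-03-23

March 2050 begins on a Tuesday, so the first Wednesday is March 2 (1 day later).
The 4th Wednesday is 3 weeks later: 2 + 21 = 23.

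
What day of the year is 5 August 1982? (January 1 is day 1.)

217

Days in months before August: 31 + 28 + 31 + 30 + 31 + 30 + 31 = 212.
Plus 5 days into August → day 217.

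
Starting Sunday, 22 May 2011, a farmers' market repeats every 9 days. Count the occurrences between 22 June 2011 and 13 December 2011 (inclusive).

19

Occurrences land 9·i days after 22 May 2011 for i = 0, 1, 2, …
22 June 2011 is 31 days after the start; 31 ÷ 9 = 3 remainder 4; since the remainder is 4, round up to i = 4. First occurrence in the window: #5 on 27 June 2011 (4×9 = 36 days in).
13 December 2011 is 205 days after the start; 205 ÷ 9 = 22 remainder 7. Last occurrence in the window: #23 on 6 December 2011.
Occurrences #5 through #23: 19 in total.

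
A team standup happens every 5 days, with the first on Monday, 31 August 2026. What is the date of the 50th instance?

The 50th occurrence is 49 intervals after the first: 49 × 5 = 245 days after 31 August 2026.
August has 31 days — 0 days to the end of August leaves 245.
September has 30 days (215 left).
October has 31 days (184 left).
November has 30 days (154 left).
December has 31 days (123 left).
January has 31 days (92 left).
February has 28 days (64 left).
March has 31 days (33 left).
April has 30 days (3 left).
3 days into May → 3 May 2027.

3 May 2027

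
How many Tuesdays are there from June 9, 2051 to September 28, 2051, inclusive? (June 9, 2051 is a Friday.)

June 9, 2051 is a Friday; the first Tuesday on or after it is June 13, 2051 (4 days later).
From June 13, 2051 to September 28, 2051: 17 + 31 + 31 + 28 = 107 days (rest of June, July, August, September).
107 ÷ 7 = 15 full weeks with remainder 2, so 15 more Tuesdays after the first → 16.

16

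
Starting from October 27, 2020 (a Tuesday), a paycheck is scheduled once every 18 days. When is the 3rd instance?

The 3rd occurrence is 2 intervals after the first: 2 × 18 = 36 days after October 27, 2020.
October has 31 days — 4 days to the end of October leaves 32.
November has 30 days (2 left).
2 days into December → December 2, 2020.

December 2, 2020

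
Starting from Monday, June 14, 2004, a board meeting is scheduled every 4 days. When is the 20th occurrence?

The 20th occurrence is 19 intervals after the first: 19 × 4 = 76 days after June 14, 2004.
June has 30 days — 16 days to the end of June leaves 60.
July has 31 days (29 left).
29 days into August → August 29, 2004.

August 29, 2004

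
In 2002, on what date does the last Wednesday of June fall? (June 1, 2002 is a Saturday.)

June 2002 begins on a Saturday, so the first Wednesday is June 5 (4 days later).
June 2002 has 30 days. Adding weeks: 5, 12, 19, 26 — the last one ≤ 30 is the 26th.

June 26, 2002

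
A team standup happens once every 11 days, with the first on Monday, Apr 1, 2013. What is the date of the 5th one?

May 15, 2013

The 5th occurrence is 4 intervals after the first: 4 × 11 = 44 days after Apr 1, 2013.
Apr has 30 days — 29 days to the end of Apr leaves 15.
15 days into May → May 15, 2013.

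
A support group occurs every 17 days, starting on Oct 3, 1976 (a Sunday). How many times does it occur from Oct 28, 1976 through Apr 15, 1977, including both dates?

Occurrences land 17·i days after Oct 3, 1976 for i = 0, 1, 2, …
Oct 28, 1976 is 25 days after the start; 25 ÷ 17 = 1 remainder 8; since the remainder is 8, round up to i = 2. First occurrence in the window: #3 on Nov 6, 1976 (2×17 = 34 days in).
Apr 15, 1977 is 194 days after the start; 194 ÷ 17 = 11 remainder 7. Last occurrence in the window: #12 on Apr 8, 1977.
Occurrences #3 through #12: 10 in total.

10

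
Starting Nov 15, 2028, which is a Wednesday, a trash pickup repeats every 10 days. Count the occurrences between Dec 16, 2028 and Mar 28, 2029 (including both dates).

10

Occurrences land 10·i days after Nov 15, 2028 for i = 0, 1, 2, …
Dec 16, 2028 is 31 days after the start; 31 ÷ 10 = 3 remainder 1; since the remainder is 1, round up to i = 4. First occurrence in the window: #5 on Dec 25, 2028 (4×10 = 40 days in).
Mar 28, 2029 is 133 days after the start; 133 ÷ 10 = 13 remainder 3. Last occurrence in the window: #14 on Mar 25, 2029.
Occurrences #5 through #14: 10 in total.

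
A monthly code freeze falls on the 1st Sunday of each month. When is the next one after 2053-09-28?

2053-10-05

September 2053 starts on a Monday, so its 1st Sunday is 2053-09-07 (6 days in).
That is not after 2053-09-28, so look at October 2053.
October 2053 starts on a Wednesday, so its 1st Sunday is 2053-10-05 (4 days in).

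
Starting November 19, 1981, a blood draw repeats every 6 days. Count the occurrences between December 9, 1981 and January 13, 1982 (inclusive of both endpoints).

6

Occurrences land 6·i days after November 19, 1981 for i = 0, 1, 2, …
December 9, 1981 is 20 days after the start; 20 ÷ 6 = 3 remainder 2; since the remainder is 2, round up to i = 4. First occurrence in the window: #5 on December 13, 1981 (4×6 = 24 days in).
January 13, 1982 is 55 days after the start; 55 ÷ 6 = 9 remainder 1. Last occurrence in the window: #10 on January 12, 1982.
Occurrences #5 through #10: 6 in total.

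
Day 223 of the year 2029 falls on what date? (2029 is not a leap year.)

January has 31 days (223 − 31 = 192 remain).
February has 28 days (192 − 28 = 164 remain).
March has 31 days (164 − 31 = 133 remain).
April has 30 days (133 − 30 = 103 remain).
May has 31 days (103 − 31 = 72 remain).
June has 30 days (72 − 30 = 42 remain).
July has 31 days (42 − 31 = 11 remain).
11 into August → August 11.

2029-08-11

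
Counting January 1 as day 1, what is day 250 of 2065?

January has 31 days (250 − 31 = 219 remain).
February has 28 days (219 − 28 = 191 remain).
March has 31 days (191 − 31 = 160 remain).
April has 30 days (160 − 30 = 130 remain).
May has 31 days (130 − 31 = 99 remain).
June has 30 days (99 − 30 = 69 remain).
July has 31 days (69 − 31 = 38 remain).
August has 31 days (38 − 31 = 7 remain).
7 into September → September 7.

September 7, 2065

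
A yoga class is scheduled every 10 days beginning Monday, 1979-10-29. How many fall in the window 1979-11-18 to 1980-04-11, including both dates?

15

Occurrences land 10·i days after 1979-10-29 for i = 0, 1, 2, …
1979-11-18 is 20 days after the start; 20 ÷ 10 = 2 remainder 0. First occurrence in the window: #3 on 1979-11-18 (2×10 = 20 days in).
1980-04-11 is 165 days after the start; 165 ÷ 10 = 16 remainder 5. Last occurrence in the window: #17 on 1980-04-06.
Occurrences #3 through #17: 15 in total.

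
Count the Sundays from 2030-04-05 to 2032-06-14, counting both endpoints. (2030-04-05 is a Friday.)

115

2030-04-05 is a Friday; the first Sunday on or after it is 2030-04-07 (2 days later).
From 2030-04-07 to 2032-06-14: 268 + 365 + 166 = 799 days (rest of 2030, 2031, to 2032-06-14 in 2032).
799 ÷ 7 = 114 full weeks with remainder 1, so 114 more Sundays after the first → 115.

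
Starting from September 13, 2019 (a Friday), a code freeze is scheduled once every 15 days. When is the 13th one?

March 11, 2020

The 13th occurrence is 12 intervals after the first: 12 × 15 = 180 days after September 13, 2019.
September has 30 days — 17 days to the end of September leaves 163.
October has 31 days (132 left).
November has 30 days (102 left).
December has 31 days (71 left).
January has 31 days (40 left).
February has 29 days (11 left).
11 days into March → March 11, 2020.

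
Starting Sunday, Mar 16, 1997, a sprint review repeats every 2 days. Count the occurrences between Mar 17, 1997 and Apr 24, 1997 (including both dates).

Occurrences land 2·i days after Mar 16, 1997 for i = 0, 1, 2, …
Mar 17, 1997 is 1 day after the start; 1 ÷ 2 = 0 remainder 1; since the remainder is 1, round up to i = 1. First occurrence in the window: #2 on Mar 18, 1997 (1×2 = 2 days in).
Apr 24, 1997 is 39 days after the start; 39 ÷ 2 = 19 remainder 1. Last occurrence in the window: #20 on Apr 23, 1997.
Occurrences #2 through #20: 19 in total.

19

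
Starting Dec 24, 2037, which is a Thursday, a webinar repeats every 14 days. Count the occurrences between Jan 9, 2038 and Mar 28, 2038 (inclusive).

Occurrences land 14·i days after Dec 24, 2037 for i = 0, 1, 2, …
Jan 9, 2038 is 16 days after the start; 16 ÷ 14 = 1 remainder 2; since the remainder is 2, round up to i = 2. First occurrence in the window: #3 on Jan 21, 2038 (2×14 = 28 days in).
Mar 28, 2038 is 94 days after the start; 94 ÷ 14 = 6 remainder 10. Last occurrence in the window: #7 on Mar 18, 2038.
Occurrences #3 through #7: 5 in total.

5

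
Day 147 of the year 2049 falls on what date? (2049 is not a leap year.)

January has 31 days (147 − 31 = 116 remain).
February has 28 days (116 − 28 = 88 remain).
March has 31 days (88 − 31 = 57 remain).
April has 30 days (57 − 30 = 27 remain).
27 into May → May 27.

May 27, 2049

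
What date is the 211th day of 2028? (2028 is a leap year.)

Jan has 31 days (211 − 31 = 180 remain).
Feb has 29 days (180 − 29 = 151 remain).
Mar has 31 days (151 − 31 = 120 remain).
Apr has 30 days (120 − 30 = 90 remain).
May has 31 days (90 − 31 = 59 remain).
Jun has 30 days (59 − 30 = 29 remain).
29 into Jul → Jul 29.

Jul 29, 2028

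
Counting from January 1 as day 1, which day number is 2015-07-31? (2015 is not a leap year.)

212

Days in months before July: 31 + 28 + 31 + 30 + 31 + 30 = 181.
Plus 31 days into July → day 212.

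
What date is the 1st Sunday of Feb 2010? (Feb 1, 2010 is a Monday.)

Feb 7, 2010

Feb 2010 begins on a Monday, so the first Sunday is Feb 7 (6 days later).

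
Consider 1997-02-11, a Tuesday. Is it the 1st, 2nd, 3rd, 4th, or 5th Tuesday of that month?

2nd

Day 11 falls in week ⌈11/7⌉ of the month.
Days 1–7 hold the 1st Tuesday, 8–14 the 2nd, 15–21 the 3rd, 22–28 the 4th, 29–31 the 5th.
11 is in the range for the 2nd.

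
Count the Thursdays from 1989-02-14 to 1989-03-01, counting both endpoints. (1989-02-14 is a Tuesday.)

2

1989-02-14 is a Tuesday; the first Thursday on or after it is 1989-02-16 (2 days later).
From 1989-02-16 to 1989-03-01: 12 + 1 = 13 days (rest of February, March).
13 ÷ 7 = 1 full weeks with remainder 6, so 1 more Thursdays after the first → 2.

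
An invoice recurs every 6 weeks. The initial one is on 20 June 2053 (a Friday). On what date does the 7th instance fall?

The 7th occurrence is 6 intervals after the first: 6 × 42 = 252 days after 20 June 2053.
June has 30 days — 10 days to the end of June leaves 242.
July has 31 days (211 left).
August has 31 days (180 left).
September has 30 days (150 left).
October has 31 days (119 left).
November has 30 days (89 left).
December has 31 days (58 left).
January has 31 days (27 left).
27 days into February → 27 February 2054.

27 February 2054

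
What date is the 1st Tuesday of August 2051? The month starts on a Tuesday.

2051-08-01

August 2051 begins on a Tuesday, so the first Tuesday is August 1.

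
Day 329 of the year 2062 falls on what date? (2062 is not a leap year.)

Nov 25, 2062

Jan has 31 days (329 − 31 = 298 remain).
Feb has 28 days (298 − 28 = 270 remain).
Mar has 31 days (270 − 31 = 239 remain).
Apr has 30 days (239 − 30 = 209 remain).
May has 31 days (209 − 31 = 178 remain).
Jun has 30 days (178 − 30 = 148 remain).
Jul has 31 days (148 − 31 = 117 remain).
Aug has 31 days (117 − 31 = 86 remain).
Sep has 30 days (86 − 30 = 56 remain).
Oct has 31 days (56 − 31 = 25 remain).
25 into Nov → Nov 25.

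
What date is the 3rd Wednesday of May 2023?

May 17, 2023

May 2023 begins on a Monday, so the first Wednesday is May 3 (2 days later).
The 3rd Wednesday is 2 weeks later: 3 + 14 = 17.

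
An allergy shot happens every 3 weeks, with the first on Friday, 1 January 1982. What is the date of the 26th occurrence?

10 June 1983

The 26th occurrence is 25 intervals after the first: 25 × 21 = 525 days after 1 January 1982.
January has 31 days — 30 days to the end of January leaves 495.
From end of January to end of 1982 is 334 days (161 left).
January has 31 days (130 left).
February has 28 days (102 left).
March has 31 days (71 left).
April has 30 days (41 left).
May has 31 days (10 left).
10 days into June → 10 June 1983.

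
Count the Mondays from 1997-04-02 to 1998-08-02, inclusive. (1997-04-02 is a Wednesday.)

69

1997-04-02 is a Wednesday; the first Monday on or after it is 1997-04-07 (5 days later).
From 1997-04-07 to 1998-08-02: 268 + 214 = 482 days (rest of 1997, to 1998-08-02 in 1998).
482 ÷ 7 = 68 full weeks with remainder 6, so 68 more Mondays after the first → 69.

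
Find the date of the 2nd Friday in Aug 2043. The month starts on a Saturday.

Aug 14, 2043

Aug 2043 begins on a Saturday, so the first Friday is Aug 7 (6 days later).
The 2nd Friday is 1 weeks later: 7 + 7 = 14.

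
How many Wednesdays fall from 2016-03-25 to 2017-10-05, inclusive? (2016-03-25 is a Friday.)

80

2016-03-25 is a Friday; the first Wednesday on or after it is 2016-03-30 (5 days later).
From 2016-03-30 to 2017-10-05: 276 + 278 = 554 days (rest of 2016, to 2017-10-05 in 2017).
554 ÷ 7 = 79 full weeks with remainder 1, so 79 more Wednesdays after the first → 80.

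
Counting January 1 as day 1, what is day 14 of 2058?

14 January 2058

14 into January → January 14.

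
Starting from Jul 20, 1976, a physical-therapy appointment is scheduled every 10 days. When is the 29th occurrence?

The 29th occurrence is 28 intervals after the first: 28 × 10 = 280 days after Jul 20, 1976.
Jul has 31 days — 11 days to the end of Jul leaves 269.
Aug has 31 days (238 left).
Sep has 30 days (208 left).
Oct has 31 days (177 left).
Nov has 30 days (147 left).
Dec has 31 days (116 left).
Jan has 31 days (85 left).
Feb has 28 days (57 left).
Mar has 31 days (26 left).
26 days into Apr → Apr 26, 1977.

Apr 26, 1977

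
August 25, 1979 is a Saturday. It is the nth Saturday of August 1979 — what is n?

4th

Day 25 falls in week ⌈25/7⌉ of the month.
Days 1–7 hold the 1st Saturday, 8–14 the 2nd, 15–21 the 3rd, 22–28 the 4th, 29–31 the 5th.
25 is in the range for the 4th.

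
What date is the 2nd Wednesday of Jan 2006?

Jan 2006 begins on a Sunday, so the first Wednesday is Jan 4 (3 days later).
The 2nd Wednesday is 1 weeks later: 4 + 7 = 11.

Jan 11, 2006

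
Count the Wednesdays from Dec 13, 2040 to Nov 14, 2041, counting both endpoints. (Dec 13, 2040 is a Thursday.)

Dec 13, 2040 is a Thursday; the first Wednesday on or after it is Dec 19, 2040 (6 days later).
From Dec 19, 2040 to Nov 14, 2041: 12 + 318 = 330 days (rest of 2040, to Nov 14, 2041 in 2041).
330 ÷ 7 = 47 full weeks with remainder 1, so 47 more Wednesdays after the first → 48.

48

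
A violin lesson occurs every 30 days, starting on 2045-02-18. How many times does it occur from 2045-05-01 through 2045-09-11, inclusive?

Occurrences land 30·i days after 2045-02-18 for i = 0, 1, 2, …
2045-05-01 is 72 days after the start; 72 ÷ 30 = 2 remainder 12; since the remainder is 12, round up to i = 3. First occurrence in the window: #4 on 2045-05-19 (3×30 = 90 days in).
2045-09-11 is 205 days after the start; 205 ÷ 30 = 6 remainder 25. Last occurrence in the window: #7 on 2045-08-17.
Occurrences #4 through #7: 4 in total.

4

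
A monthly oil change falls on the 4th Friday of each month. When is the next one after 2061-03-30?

2061-04-22

March 2061 starts on a Tuesday; its first Friday is the 4th, so the 4th Friday is the 25th — 2061-03-25.
That is not after 2061-03-30, so look at April 2061.
April 2061 starts on a Friday; its first Friday is the 1st, so the 4th Friday is the 22nd — 2061-04-22.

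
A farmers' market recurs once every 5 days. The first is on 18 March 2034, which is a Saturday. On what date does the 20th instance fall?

21 June 2034

The 20th occurrence is 19 intervals after the first: 19 × 5 = 95 days after 18 March 2034.
March has 31 days — 13 days to the end of March leaves 82.
April has 30 days (52 left).
May has 31 days (21 left).
21 days into June → 21 June 2034.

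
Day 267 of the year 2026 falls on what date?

Jan has 31 days (267 − 31 = 236 remain).
Feb has 28 days (236 − 28 = 208 remain).
Mar has 31 days (208 − 31 = 177 remain).
Apr has 30 days (177 − 30 = 147 remain).
May has 31 days (147 − 31 = 116 remain).
Jun has 30 days (116 − 30 = 86 remain).
Jul has 31 days (86 − 31 = 55 remain).
Aug has 31 days (55 − 31 = 24 remain).
24 into Sep → Sep 24.

Sep 24, 2026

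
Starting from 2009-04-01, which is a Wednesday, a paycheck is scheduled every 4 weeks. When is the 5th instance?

The 5th occurrence is 4 intervals after the first: 4 × 28 = 112 days after 2009-04-01.
April has 30 days — 29 days to the end of April leaves 83.
May has 31 days (52 left).
June has 30 days (22 left).
22 days into July → 2009-07-22.

2009-07-22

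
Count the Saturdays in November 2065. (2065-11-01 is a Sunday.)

4

2065-11-01 is a Sunday; the first Saturday on or after it is 2065-11-07 (6 days later).
From 2065-11-07 to 2065-11-30 is 30 − 7 = 23 days.
23 ÷ 7 = 3 full weeks with remainder 2, so 3 more Saturdays after the first → 4.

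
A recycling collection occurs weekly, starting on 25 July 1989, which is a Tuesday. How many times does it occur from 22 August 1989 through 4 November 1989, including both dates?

11

Occurrences land 7·i days after 25 July 1989 for i = 0, 1, 2, …
22 August 1989 is 28 days after the start; 28 ÷ 7 = 4 remainder 0. First occurrence in the window: #5 on 22 August 1989 (4×7 = 28 days in).
4 November 1989 is 102 days after the start; 102 ÷ 7 = 14 remainder 4. Last occurrence in the window: #15 on 31 October 1989.
Occurrences #5 through #15: 11 in total.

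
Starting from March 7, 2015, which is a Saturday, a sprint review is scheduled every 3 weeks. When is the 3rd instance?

April 18, 2015

The 3rd occurrence is 2 intervals after the first: 2 × 21 = 42 days after March 7, 2015.
March has 31 days — 24 days to the end of March leaves 18.
18 days into April → April 18, 2015.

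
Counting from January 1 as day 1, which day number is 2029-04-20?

110

Days in months before April: 31 + 28 + 31 = 90.
Plus 20 days into April → day 110.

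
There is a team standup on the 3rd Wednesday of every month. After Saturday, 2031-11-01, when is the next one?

November 2031 starts on a Saturday; its first Wednesday is the 5th, so the 3rd Wednesday is the 19th — 2031-11-19.
2031-11-19 is after 2031-11-01, so that is the next one.

2031-11-19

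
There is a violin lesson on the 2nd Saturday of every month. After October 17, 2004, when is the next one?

November 13, 2004

October 2004 starts on a Friday; its first Saturday is the 2nd, so the 2nd Saturday is the 9th — October 9, 2004.
That is not after October 17, 2004, so look at November 2004.
November 2004 starts on a Monday; its first Saturday is the 6th, so the 2nd Saturday is the 13th — November 13, 2004.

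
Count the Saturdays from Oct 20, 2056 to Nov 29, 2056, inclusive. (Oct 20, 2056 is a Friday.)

6

Oct 20, 2056 is a Friday; the first Saturday on or after it is Oct 21, 2056 (1 day later).
From Oct 21, 2056 to Nov 29, 2056: 10 + 29 = 39 days (rest of Oct, Nov).
39 ÷ 7 = 5 full weeks with remainder 4, so 5 more Saturdays after the first → 6.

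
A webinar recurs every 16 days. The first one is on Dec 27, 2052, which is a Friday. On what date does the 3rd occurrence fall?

Jan 28, 2053

The 3rd occurrence is 2 intervals after the first: 2 × 16 = 32 days after Dec 27, 2052.
Dec has 31 days — 4 days to the end of Dec leaves 28.
28 days into Jan → Jan 28, 2053.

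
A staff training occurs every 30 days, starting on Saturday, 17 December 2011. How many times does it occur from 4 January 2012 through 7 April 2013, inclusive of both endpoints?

15

Occurrences land 30·i days after 17 December 2011 for i = 0, 1, 2, …
4 January 2012 is 18 days after the start; 18 ÷ 30 = 0 remainder 18; since the remainder is 18, round up to i = 1. First occurrence in the window: #2 on 16 January 2012 (1×30 = 30 days in).
7 April 2013 is 477 days after the start; 477 ÷ 30 = 15 remainder 27. Last occurrence in the window: #16 on 11 March 2013.
Occurrences #2 through #16: 15 in total.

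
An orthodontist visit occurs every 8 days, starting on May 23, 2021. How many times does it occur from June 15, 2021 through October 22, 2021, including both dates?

Occurrences land 8·i days after May 23, 2021 for i = 0, 1, 2, …
June 15, 2021 is 23 days after the start; 23 ÷ 8 = 2 remainder 7; since the remainder is 7, round up to i = 3. First occurrence in the window: #4 on June 16, 2021 (3×8 = 24 days in).
October 22, 2021 is 152 days after the start; 152 ÷ 8 = 19 remainder 0. Last occurrence in the window: #20 on October 22, 2021.
Occurrences #4 through #20: 17 in total.

17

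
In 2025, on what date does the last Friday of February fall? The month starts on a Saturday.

February 2025 begins on a Saturday, so the first Friday is February 7 (6 days later).
February 2025 has 28 days. Adding weeks: 7, 14, 21, 28 — the last one ≤ 28 is the 28th.

2025-02-28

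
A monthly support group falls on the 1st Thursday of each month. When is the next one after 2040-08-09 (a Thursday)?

August 2040 starts on a Wednesday, so its 1st Thursday is 2040-08-02 (1 day in).
That is not after 2040-08-09, so look at September 2040.
September 2040 starts on a Saturday, so its 1st Thursday is 2040-09-06 (5 days in).

2040-09-06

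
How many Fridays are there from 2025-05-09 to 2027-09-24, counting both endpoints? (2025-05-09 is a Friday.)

2025-05-09 is a Friday; the first Friday on or after it is 2025-05-09.
From 2025-05-09 to 2027-09-24: 236 + 365 + 267 = 868 days (rest of 2025, 2026, to 2027-09-24 in 2027).
868 ÷ 7 = 124 full weeks with remainder 0, so 124 more Fridays after the first → 125.

125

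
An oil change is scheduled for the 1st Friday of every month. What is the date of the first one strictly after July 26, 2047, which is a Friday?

August 2, 2047

July 2047 starts on a Monday, so its 1st Friday is July 5, 2047 (4 days in).
That is not after July 26, 2047, so look at August 2047.
August 2047 starts on a Thursday, so its 1st Friday is August 2, 2047 (1 day in).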